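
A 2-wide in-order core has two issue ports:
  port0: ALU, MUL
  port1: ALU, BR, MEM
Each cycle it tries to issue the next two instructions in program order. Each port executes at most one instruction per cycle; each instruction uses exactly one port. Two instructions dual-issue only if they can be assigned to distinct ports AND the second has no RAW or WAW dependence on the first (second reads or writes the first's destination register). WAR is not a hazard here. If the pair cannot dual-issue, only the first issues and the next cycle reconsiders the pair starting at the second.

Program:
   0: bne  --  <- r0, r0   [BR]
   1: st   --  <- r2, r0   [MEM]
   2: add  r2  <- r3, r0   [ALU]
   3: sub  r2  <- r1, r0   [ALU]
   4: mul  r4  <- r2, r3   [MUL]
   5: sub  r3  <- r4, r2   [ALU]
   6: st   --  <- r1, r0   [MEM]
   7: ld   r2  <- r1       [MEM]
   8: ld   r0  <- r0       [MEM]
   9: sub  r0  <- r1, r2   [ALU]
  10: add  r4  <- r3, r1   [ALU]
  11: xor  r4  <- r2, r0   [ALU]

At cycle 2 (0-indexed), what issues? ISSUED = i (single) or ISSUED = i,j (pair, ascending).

ISSUED = 3

0. bne.BR @i0  | no-port BR/MEM
1. st.MEM/add.ALU @i1&i2  | pair
2. sub.ALU @i3  | RAW r2
3. mul.MUL @i4  | RAW r4
4. sub.ALU/st.MEM @i5&i6  | pair
5. ld.MEM @i7  | no-port MEM/MEM
6. ld.MEM @i8  | WAW r0
7. sub.ALU/add.ALU @i9&i10  | pair
8. xor.ALU @i11  | tail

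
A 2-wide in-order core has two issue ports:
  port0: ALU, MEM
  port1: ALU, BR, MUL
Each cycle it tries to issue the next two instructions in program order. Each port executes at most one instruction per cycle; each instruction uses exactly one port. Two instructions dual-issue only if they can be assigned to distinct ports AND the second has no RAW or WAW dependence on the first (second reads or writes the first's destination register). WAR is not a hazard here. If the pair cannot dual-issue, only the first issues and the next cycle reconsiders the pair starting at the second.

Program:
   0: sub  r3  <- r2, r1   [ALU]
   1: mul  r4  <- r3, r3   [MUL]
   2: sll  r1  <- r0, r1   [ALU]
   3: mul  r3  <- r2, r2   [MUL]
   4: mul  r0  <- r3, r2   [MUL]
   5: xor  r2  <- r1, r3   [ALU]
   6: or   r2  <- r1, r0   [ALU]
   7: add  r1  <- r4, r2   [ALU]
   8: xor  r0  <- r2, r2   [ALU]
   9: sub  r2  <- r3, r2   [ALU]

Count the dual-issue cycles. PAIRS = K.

PAIRS = 3

0. sub.ALU @i0  | RAW r3
1. mul.MUL;sll.ALU @i1&i2  | pair
2. mul.MUL @i3  | no-port MUL/MUL
3. mul.MUL;xor.ALU @i4&i5  | pair
4. or.ALU @i6  | RAW r2
5. add.ALU;xor.ALU @i7&i8  | pair
6. sub.ALU @i9  | tail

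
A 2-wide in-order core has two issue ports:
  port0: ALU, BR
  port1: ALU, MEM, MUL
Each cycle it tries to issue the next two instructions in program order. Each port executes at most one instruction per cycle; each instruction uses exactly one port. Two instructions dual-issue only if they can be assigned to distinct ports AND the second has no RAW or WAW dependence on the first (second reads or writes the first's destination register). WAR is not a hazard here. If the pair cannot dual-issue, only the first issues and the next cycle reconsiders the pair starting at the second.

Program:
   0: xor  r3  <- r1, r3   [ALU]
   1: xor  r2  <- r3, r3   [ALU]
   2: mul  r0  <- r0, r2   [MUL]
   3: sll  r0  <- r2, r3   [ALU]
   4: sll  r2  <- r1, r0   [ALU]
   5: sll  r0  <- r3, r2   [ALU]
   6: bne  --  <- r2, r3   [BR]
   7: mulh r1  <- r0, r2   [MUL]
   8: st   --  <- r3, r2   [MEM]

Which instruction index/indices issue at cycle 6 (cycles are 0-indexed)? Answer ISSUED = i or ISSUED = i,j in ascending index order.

ISSUED = 7

t=0 i0:xor.ALU ; RAW r3
t=1 i1:xor.ALU ; RAW r2
t=2 i2:mul.MUL ; WAW r0
t=3 i3:sll.ALU ; RAW r0
t=4 i4:sll.ALU ; RAW r2
t=5 i5+i6:sll.ALU bne.BR ; pair
t=6 i7:mulh.MUL ; no-port MUL/MEM
t=7 i8:st.MEM ; tail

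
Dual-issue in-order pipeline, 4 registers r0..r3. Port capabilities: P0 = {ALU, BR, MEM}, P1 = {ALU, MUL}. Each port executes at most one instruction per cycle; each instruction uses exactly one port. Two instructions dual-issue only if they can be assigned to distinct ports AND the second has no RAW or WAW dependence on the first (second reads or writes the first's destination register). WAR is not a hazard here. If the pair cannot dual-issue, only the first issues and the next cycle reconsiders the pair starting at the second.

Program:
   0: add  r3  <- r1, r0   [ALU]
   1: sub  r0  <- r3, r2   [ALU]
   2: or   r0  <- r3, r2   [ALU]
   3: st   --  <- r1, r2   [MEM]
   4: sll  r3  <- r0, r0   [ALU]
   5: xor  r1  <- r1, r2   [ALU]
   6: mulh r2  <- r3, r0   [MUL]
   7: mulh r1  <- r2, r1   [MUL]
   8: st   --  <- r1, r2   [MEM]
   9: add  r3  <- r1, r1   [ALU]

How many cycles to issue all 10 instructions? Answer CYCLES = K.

#0 head=0: add.ALU i0 RAW r3
#1 head=1: sub.ALU i1 WAW r0
#2 head=2: or.ALU/st.MEM i2/i3 pair
#3 head=4: sll.ALU/xor.ALU i4/i5 pair
#4 head=6: mulh.MUL i6 no-port MUL/MUL
#5 head=7: mulh.MUL i7 RAW r1
#6 head=8: st.MEM/add.ALU i8/i9 pair

CYCLES = 7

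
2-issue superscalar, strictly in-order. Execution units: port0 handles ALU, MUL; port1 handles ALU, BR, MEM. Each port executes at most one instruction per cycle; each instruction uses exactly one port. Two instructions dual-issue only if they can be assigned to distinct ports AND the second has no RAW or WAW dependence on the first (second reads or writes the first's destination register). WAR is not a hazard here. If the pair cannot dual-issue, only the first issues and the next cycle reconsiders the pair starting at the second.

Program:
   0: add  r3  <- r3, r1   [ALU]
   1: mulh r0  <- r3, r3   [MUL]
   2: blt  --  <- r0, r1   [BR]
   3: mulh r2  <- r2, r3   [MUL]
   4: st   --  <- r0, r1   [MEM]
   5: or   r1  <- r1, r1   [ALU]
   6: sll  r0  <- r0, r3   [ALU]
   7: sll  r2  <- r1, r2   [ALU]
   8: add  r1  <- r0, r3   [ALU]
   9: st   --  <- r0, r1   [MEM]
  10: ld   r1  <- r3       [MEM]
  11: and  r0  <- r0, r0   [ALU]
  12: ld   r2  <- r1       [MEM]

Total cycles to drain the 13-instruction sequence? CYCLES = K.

CYCLES = 9

[0] i0  add  -- RAW r3
[1] i1  mulh  -- RAW r0
[2] i2/i3  blt mulh  -- pair
[3] i4/i5  st or  -- pair
[4] i6/i7  sll sll  -- pair
[5] i8  add  -- RAW r1
[6] i9  st  -- no-port MEM/MEM
[7] i10/i11  ld and  -- pair
[8] i12  ld  -- tail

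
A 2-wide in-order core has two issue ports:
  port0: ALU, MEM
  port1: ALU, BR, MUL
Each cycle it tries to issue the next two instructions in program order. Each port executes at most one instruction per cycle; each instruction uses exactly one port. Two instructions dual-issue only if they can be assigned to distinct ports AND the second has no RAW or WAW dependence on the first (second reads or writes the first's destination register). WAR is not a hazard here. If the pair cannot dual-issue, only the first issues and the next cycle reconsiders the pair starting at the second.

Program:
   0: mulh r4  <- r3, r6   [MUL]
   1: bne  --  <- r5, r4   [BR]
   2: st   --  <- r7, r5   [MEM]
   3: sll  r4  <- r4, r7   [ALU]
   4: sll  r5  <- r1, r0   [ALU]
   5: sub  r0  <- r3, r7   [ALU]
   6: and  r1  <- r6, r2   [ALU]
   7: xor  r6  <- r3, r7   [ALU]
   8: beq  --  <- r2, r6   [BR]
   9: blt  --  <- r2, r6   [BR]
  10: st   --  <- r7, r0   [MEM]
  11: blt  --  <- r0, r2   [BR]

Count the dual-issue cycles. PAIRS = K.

#0 head=0: mulh i0 no-port MUL/BR
#1 head=1: bne st i1/i2 dual
#2 head=3: sll sll i3/i4 dual
#3 head=5: sub and i5/i6 dual
#4 head=7: xor i7 RAW r6
#5 head=8: beq i8 no-port BR/BR
#6 head=9: blt st i9/i10 dual
#7 head=11: blt i11 tail

PAIRS = 4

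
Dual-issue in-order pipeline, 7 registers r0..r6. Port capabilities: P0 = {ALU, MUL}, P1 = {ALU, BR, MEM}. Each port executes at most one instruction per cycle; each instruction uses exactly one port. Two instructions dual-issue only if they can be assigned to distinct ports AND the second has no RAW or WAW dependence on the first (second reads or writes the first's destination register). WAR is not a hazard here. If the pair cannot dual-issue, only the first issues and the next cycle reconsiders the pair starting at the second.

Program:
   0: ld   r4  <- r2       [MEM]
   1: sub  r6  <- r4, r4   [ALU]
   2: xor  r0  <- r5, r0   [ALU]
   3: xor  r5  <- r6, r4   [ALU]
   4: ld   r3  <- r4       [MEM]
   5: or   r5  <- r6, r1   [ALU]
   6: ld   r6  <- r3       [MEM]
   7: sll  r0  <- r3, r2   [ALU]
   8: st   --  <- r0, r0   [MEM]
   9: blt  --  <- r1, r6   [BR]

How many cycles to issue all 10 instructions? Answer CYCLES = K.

t=0 i0:ld.MEM ; RAW r4
t=1 i1&i2:sub.ALU+xor.ALU ; dual
t=2 i3&i4:xor.ALU+ld.MEM ; dual
t=3 i5&i6:or.ALU+ld.MEM ; dual
t=4 i7:sll.ALU ; RAW r0
t=5 i8:st.MEM ; no-port MEM/BR
t=6 i9:blt.BR ; tail

CYCLES = 7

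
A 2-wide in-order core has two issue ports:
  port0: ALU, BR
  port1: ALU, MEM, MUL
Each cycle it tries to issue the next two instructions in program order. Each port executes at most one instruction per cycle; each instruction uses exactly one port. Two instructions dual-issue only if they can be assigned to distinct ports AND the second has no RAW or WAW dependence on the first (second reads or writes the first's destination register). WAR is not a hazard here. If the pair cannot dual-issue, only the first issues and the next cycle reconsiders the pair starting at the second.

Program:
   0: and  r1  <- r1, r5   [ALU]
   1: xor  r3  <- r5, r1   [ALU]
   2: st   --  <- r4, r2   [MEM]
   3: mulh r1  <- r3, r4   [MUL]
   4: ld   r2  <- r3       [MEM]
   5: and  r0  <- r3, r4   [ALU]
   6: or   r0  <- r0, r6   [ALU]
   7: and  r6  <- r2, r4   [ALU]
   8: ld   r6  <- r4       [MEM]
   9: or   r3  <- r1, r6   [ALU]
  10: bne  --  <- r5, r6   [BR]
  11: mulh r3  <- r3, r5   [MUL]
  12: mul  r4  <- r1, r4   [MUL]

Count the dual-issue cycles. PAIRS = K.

PAIRS = 4

c0: i0 and  RAW r1
c1: i1&i2 xor/st  2-wide
c2: i3 mulh  no-port MUL/MEM
c3: i4&i5 ld/and  2-wide
c4: i6&i7 or/and  2-wide
c5: i8 ld  RAW r6
c6: i9&i10 or/bne  2-wide
c7: i11 mulh  no-port MUL/MUL
c8: i12 mul  tail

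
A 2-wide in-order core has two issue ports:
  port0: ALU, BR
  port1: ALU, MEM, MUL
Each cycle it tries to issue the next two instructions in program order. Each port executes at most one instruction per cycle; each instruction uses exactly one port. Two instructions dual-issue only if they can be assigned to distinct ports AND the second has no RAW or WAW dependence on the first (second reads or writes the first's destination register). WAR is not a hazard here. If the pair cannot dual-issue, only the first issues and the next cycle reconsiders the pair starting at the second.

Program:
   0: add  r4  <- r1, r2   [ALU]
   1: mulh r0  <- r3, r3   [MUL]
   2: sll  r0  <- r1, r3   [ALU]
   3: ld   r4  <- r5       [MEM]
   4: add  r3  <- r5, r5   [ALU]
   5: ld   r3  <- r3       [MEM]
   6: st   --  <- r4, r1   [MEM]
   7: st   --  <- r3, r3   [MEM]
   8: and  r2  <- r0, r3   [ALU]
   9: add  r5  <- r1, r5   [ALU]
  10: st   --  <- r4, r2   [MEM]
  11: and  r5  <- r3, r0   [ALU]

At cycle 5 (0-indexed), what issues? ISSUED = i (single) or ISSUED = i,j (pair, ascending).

ISSUED = 7,8

#0 head=0: add/mulh i0+i1 pair
#1 head=2: sll/ld i2+i3 pair
#2 head=4: add i4 RAW+WAW r3
#3 head=5: ld i5 no-port MEM/MEM
#4 head=6: st i6 no-port MEM/MEM
#5 head=7: st/and i7+i8 pair
#6 head=9: add/st i9+i10 pair
#7 head=11: and i11 tail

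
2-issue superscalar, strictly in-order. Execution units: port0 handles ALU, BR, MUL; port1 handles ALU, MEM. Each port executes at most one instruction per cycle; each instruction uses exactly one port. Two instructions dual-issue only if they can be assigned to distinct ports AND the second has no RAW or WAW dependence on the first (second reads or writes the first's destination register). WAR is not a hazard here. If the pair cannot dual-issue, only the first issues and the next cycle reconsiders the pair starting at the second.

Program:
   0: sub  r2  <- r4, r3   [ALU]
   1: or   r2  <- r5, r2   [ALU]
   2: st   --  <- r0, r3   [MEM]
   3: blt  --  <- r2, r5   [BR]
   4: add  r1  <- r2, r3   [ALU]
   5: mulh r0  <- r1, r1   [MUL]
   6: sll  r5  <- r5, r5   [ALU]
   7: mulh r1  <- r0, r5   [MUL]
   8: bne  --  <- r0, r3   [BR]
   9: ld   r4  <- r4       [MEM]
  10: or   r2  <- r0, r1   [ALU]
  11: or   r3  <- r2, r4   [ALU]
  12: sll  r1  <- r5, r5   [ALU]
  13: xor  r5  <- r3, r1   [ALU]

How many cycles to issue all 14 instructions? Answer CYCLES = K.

  cy0 -> i0 (sub.ALU) RAW+WAW r2
  cy1 -> i1+i2 (or.ALU st.MEM) 2-wide
  cy2 -> i3+i4 (blt.BR add.ALU) 2-wide
  cy3 -> i5+i6 (mulh.MUL sll.ALU) 2-wide
  cy4 -> i7 (mulh.MUL) no-port MUL/BR
  cy5 -> i8+i9 (bne.BR ld.MEM) 2-wide
  cy6 -> i10 (or.ALU) RAW r2
  cy7 -> i11+i12 (or.ALU sll.ALU) 2-wide
  cy8 -> i13 (xor.ALU) tail

CYCLES = 9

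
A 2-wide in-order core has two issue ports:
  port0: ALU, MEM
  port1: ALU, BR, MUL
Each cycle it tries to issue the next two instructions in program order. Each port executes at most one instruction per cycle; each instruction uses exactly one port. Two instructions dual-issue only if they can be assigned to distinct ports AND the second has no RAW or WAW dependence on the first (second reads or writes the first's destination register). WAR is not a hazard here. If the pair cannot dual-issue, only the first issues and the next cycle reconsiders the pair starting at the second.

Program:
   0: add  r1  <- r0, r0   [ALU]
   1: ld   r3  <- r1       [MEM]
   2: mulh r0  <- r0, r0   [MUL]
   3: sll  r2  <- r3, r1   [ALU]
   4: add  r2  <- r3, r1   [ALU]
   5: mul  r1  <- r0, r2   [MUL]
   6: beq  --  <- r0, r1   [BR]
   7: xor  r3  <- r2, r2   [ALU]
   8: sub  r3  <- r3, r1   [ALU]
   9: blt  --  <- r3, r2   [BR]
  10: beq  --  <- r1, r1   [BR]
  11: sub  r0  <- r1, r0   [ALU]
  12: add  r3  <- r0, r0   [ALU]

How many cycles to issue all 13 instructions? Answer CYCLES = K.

CYCLES = 10

0. add @i0  | RAW r1
1. ld mulh @i1&i2  | 2-wide
2. sll @i3  | WAW r2
3. add @i4  | RAW r2
4. mul @i5  | no-port MUL/BR
5. beq xor @i6&i7  | 2-wide
6. sub @i8  | RAW r3
7. blt @i9  | no-port BR/BR
8. beq sub @i10&i11  | 2-wide
9. add @i12  | tail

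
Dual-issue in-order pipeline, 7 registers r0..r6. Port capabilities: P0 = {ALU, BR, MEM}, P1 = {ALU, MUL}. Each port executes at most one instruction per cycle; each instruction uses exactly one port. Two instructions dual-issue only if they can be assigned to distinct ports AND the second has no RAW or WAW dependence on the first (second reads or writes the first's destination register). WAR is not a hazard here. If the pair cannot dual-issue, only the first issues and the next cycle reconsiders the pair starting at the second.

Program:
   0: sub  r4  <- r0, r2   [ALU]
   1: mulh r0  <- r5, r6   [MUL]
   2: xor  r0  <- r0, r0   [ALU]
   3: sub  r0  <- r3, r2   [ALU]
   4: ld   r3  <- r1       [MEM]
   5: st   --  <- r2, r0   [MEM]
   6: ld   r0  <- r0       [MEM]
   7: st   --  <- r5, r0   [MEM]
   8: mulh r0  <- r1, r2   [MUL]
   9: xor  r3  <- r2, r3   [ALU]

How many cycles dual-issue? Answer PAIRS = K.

t=0 i0+i1:sub mulh ; pair
t=1 i2:xor ; WAW r0
t=2 i3+i4:sub ld ; pair
t=3 i5:st ; no-port MEM/MEM
t=4 i6:ld ; no-port MEM/MEM
t=5 i7+i8:st mulh ; pair
t=6 i9:xor ; tail

PAIRS = 3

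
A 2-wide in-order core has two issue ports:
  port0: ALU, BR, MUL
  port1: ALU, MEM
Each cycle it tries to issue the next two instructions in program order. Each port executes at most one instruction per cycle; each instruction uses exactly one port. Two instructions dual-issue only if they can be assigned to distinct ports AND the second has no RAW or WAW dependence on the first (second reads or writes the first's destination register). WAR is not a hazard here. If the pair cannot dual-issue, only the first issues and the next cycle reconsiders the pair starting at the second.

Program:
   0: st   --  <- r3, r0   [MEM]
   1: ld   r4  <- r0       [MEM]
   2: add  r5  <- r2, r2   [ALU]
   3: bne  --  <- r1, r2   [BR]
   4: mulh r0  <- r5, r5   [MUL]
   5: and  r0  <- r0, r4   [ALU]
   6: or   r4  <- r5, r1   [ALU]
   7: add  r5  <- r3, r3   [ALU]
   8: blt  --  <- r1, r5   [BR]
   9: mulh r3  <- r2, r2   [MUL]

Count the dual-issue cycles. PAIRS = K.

PAIRS = 2

0. st @i0  | no-port MEM/MEM
1. ld+add @i1,i2  | 2-wide
2. bne @i3  | no-port BR/MUL
3. mulh @i4  | RAW+WAW r0
4. and+or @i5,i6  | 2-wide
5. add @i7  | RAW r5
6. blt @i8  | no-port BR/MUL
7. mulh @i9  | tail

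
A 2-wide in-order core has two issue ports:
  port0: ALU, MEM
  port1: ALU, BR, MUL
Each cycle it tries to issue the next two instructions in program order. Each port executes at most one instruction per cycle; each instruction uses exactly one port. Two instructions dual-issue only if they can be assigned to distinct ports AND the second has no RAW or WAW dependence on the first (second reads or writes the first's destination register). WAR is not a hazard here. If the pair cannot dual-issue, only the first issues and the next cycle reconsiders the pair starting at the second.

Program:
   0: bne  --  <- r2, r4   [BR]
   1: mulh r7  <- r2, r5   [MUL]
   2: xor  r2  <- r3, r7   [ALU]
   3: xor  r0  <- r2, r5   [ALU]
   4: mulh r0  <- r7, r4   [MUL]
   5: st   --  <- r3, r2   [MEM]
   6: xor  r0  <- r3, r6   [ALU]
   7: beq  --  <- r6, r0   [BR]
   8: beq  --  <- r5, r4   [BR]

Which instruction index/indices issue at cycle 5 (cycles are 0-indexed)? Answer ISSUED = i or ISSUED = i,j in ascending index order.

#0 head=0: bne i0 no-port BR/MUL
#1 head=1: mulh i1 RAW r7
#2 head=2: xor i2 RAW r2
#3 head=3: xor i3 WAW r0
#4 head=4: mulh;st i4&i5 dual
#5 head=6: xor i6 RAW r0
#6 head=7: beq i7 no-port BR/BR
#7 head=8: beq i8 tail

ISSUED = 6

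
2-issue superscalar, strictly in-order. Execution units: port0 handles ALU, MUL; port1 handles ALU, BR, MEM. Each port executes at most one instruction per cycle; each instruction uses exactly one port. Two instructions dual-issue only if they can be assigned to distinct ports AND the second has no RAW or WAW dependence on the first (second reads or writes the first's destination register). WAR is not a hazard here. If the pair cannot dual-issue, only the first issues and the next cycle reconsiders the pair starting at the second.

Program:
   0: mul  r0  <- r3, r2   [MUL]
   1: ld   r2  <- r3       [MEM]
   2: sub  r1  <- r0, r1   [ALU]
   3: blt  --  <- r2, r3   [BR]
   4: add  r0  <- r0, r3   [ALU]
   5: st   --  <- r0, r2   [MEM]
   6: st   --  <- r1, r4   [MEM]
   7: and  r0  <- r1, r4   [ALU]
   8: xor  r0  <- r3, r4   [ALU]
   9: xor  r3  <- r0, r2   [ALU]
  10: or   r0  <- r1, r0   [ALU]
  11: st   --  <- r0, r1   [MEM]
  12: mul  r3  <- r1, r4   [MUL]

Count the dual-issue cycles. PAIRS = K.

t=0 i0+i1:mul;ld ; pair
t=1 i2+i3:sub;blt ; pair
t=2 i4:add ; RAW r0
t=3 i5:st ; no-port MEM/MEM
t=4 i6+i7:st;and ; pair
t=5 i8:xor ; RAW r0
t=6 i9+i10:xor;or ; pair
t=7 i11+i12:st;mul ; pair

PAIRS = 5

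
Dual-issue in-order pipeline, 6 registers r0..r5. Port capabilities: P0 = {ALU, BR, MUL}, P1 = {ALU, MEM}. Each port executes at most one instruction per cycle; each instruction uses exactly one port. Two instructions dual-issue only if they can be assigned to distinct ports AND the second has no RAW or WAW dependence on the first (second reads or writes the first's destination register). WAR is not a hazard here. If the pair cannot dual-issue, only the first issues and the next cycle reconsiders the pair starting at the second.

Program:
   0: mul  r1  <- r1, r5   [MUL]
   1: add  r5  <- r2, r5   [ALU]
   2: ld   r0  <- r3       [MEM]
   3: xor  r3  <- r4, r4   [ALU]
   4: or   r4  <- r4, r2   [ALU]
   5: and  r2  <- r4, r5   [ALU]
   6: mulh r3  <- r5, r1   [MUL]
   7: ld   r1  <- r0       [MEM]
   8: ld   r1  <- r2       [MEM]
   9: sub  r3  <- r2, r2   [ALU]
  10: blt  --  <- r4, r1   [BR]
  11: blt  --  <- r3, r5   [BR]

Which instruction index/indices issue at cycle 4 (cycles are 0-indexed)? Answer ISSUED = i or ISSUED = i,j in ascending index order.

ISSUED = 7

  cy0 -> i0+i1 (mul+add) pair
  cy1 -> i2+i3 (ld+xor) pair
  cy2 -> i4 (or) RAW r4
  cy3 -> i5+i6 (and+mulh) pair
  cy4 -> i7 (ld) no-port MEM/MEM
  cy5 -> i8+i9 (ld+sub) pair
  cy6 -> i10 (blt) no-port BR/BR
  cy7 -> i11 (blt) tail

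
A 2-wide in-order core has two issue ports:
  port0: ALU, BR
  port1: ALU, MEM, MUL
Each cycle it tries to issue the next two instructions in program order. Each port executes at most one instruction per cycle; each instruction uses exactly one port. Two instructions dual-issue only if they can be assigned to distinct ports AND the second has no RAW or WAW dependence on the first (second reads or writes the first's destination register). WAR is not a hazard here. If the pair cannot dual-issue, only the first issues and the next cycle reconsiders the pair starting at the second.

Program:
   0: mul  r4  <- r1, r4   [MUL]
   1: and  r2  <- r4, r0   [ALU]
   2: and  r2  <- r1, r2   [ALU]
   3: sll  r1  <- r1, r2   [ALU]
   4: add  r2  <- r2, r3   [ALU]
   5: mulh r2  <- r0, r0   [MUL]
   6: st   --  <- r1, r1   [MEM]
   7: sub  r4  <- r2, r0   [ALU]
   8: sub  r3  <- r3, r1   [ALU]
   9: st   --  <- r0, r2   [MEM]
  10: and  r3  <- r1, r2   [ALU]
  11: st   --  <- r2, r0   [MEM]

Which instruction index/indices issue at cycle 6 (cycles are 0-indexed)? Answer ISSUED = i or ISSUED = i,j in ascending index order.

ISSUED = 8,9

0. mul.MUL @i0  | RAW r4
1. and.ALU @i1  | RAW+WAW r2
2. and.ALU @i2  | RAW r2
3. sll.ALU add.ALU @i3&i4  | pair
4. mulh.MUL @i5  | no-port MUL/MEM
5. st.MEM sub.ALU @i6&i7  | pair
6. sub.ALU st.MEM @i8&i9  | pair
7. and.ALU st.MEM @i10&i11  | pair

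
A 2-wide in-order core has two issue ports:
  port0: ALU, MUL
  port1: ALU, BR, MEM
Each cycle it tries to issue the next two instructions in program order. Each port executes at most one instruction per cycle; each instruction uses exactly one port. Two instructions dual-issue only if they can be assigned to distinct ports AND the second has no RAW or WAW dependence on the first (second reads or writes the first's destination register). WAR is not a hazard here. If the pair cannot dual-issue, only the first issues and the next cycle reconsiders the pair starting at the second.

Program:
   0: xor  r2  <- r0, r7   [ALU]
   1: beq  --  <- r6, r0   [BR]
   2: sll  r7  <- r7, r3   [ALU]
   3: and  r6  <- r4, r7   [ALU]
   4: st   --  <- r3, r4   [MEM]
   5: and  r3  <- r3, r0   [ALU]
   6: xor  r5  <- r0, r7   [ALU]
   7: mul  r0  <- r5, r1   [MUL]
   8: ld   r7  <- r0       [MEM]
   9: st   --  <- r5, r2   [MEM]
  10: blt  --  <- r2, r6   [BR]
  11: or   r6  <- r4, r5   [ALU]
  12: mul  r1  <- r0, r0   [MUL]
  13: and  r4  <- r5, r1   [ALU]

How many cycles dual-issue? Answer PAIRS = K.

#0 head=0: xor/beq i0/i1 pair
#1 head=2: sll i2 RAW r7
#2 head=3: and/st i3/i4 pair
#3 head=5: and/xor i5/i6 pair
#4 head=7: mul i7 RAW r0
#5 head=8: ld i8 no-port MEM/MEM
#6 head=9: st i9 no-port MEM/BR
#7 head=10: blt/or i10/i11 pair
#8 head=12: mul i12 RAW r1
#9 head=13: and i13 tail

PAIRS = 4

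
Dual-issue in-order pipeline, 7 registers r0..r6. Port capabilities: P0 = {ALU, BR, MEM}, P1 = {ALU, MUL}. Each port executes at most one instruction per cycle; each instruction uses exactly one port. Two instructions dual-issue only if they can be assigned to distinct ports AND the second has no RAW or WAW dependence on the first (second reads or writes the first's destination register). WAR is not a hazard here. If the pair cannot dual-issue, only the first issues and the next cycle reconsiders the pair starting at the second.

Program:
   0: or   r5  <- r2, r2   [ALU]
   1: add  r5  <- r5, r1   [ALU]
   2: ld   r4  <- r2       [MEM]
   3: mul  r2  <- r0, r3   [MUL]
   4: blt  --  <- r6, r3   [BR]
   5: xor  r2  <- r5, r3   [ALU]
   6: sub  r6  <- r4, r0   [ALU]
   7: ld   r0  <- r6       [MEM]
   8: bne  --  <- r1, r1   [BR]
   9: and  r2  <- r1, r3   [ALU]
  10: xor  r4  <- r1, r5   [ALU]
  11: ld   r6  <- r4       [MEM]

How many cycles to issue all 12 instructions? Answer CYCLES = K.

CYCLES = 8

[0] i0  or.ALU  -- RAW+WAW r5
[1] i1&i2  add.ALU/ld.MEM  -- pair
[2] i3&i4  mul.MUL/blt.BR  -- pair
[3] i5&i6  xor.ALU/sub.ALU  -- pair
[4] i7  ld.MEM  -- no-port MEM/BR
[5] i8&i9  bne.BR/and.ALU  -- pair
[6] i10  xor.ALU  -- RAW r4
[7] i11  ld.MEM  -- tail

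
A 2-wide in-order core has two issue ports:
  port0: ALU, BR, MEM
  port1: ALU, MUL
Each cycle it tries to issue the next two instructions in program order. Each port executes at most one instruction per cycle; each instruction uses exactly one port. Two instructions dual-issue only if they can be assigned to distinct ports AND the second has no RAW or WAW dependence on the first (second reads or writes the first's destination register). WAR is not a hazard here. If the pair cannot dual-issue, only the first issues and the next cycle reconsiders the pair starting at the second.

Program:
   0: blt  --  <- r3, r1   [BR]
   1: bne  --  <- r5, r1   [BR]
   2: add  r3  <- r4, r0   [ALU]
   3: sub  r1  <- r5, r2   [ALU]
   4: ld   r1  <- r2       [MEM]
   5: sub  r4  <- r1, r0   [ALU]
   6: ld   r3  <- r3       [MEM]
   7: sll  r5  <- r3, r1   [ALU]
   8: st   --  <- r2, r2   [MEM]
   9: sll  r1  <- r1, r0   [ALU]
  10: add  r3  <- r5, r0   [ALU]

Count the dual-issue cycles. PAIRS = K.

PAIRS = 4

c0: i0 blt.BR  no-port BR/BR
c1: i1+i2 bne.BR+add.ALU  2-wide
c2: i3 sub.ALU  WAW r1
c3: i4 ld.MEM  RAW r1
c4: i5+i6 sub.ALU+ld.MEM  2-wide
c5: i7+i8 sll.ALU+st.MEM  2-wide
c6: i9+i10 sll.ALU+add.ALU  2-wide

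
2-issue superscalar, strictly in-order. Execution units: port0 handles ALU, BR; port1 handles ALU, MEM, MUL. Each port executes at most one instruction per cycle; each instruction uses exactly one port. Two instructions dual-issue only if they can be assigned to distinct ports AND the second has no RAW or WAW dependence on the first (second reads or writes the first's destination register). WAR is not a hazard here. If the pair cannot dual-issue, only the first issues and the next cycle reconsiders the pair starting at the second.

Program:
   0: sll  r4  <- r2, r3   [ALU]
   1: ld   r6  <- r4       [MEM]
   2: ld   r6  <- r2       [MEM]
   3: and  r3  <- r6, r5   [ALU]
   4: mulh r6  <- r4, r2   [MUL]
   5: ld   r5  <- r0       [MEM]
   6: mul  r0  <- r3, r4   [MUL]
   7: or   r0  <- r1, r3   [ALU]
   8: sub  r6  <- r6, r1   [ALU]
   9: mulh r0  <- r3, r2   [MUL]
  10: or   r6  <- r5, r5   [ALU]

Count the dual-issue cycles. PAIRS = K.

PAIRS = 3

t=0 i0:sll ; RAW r4
t=1 i1:ld ; no-port MEM/MEM
t=2 i2:ld ; RAW r6
t=3 i3,i4:and mulh ; 2-wide
t=4 i5:ld ; no-port MEM/MUL
t=5 i6:mul ; WAW r0
t=6 i7,i8:or sub ; 2-wide
t=7 i9,i10:mulh or ; 2-wide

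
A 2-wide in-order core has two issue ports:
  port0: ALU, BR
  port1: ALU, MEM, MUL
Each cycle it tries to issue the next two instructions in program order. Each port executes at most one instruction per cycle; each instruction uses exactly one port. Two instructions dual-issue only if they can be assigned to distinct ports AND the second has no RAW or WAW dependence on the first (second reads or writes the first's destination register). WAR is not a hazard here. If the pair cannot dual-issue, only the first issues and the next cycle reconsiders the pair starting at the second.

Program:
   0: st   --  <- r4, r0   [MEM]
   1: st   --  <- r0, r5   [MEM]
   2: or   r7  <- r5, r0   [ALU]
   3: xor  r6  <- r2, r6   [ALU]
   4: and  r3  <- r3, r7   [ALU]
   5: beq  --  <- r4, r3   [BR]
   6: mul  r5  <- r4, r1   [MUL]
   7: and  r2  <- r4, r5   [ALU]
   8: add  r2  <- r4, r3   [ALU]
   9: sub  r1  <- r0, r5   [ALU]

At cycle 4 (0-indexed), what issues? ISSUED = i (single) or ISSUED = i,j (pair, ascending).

ISSUED = 7

  cy0 -> i0 (st.MEM) no-port MEM/MEM
  cy1 -> i1&i2 (st.MEM or.ALU) pair
  cy2 -> i3&i4 (xor.ALU and.ALU) pair
  cy3 -> i5&i6 (beq.BR mul.MUL) pair
  cy4 -> i7 (and.ALU) WAW r2
  cy5 -> i8&i9 (add.ALU sub.ALU) pair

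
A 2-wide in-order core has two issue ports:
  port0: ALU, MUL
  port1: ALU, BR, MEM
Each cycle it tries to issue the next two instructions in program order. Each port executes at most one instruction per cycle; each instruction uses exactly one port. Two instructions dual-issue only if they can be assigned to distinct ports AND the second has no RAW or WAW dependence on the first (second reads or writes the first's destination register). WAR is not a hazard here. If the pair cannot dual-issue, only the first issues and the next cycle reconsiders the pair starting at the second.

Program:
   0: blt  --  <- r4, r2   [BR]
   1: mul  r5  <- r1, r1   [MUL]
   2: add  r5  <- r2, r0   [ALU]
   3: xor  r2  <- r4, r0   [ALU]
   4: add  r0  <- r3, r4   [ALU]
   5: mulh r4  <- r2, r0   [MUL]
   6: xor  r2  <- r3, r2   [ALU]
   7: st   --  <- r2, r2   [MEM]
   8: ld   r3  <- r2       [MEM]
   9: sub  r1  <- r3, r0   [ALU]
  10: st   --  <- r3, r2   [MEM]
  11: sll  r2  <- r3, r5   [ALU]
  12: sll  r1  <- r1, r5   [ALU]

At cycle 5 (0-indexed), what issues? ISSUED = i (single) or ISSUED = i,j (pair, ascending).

c0: i0/i1 blt/mul  dual
c1: i2/i3 add/xor  dual
c2: i4 add  RAW r0
c3: i5/i6 mulh/xor  dual
c4: i7 st  no-port MEM/MEM
c5: i8 ld  RAW r3
c6: i9/i10 sub/st  dual
c7: i11/i12 sll/sll  dual

ISSUED = 8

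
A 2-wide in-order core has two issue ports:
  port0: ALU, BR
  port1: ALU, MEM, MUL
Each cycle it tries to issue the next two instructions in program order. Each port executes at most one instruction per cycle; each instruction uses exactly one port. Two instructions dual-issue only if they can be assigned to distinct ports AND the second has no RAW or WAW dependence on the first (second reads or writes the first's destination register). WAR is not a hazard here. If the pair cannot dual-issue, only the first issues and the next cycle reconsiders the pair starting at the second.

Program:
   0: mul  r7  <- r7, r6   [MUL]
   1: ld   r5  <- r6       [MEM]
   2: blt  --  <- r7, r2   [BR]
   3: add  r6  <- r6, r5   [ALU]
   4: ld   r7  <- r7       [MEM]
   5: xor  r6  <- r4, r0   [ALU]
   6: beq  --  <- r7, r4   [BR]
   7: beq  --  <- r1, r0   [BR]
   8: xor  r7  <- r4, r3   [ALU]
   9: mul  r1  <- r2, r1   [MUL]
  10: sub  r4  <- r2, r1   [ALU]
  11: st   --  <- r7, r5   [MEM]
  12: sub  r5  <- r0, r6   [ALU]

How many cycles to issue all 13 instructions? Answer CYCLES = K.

  cy0 -> i0 (mul) no-port MUL/MEM
  cy1 -> i1,i2 (ld+blt) 2-wide
  cy2 -> i3,i4 (add+ld) 2-wide
  cy3 -> i5,i6 (xor+beq) 2-wide
  cy4 -> i7,i8 (beq+xor) 2-wide
  cy5 -> i9 (mul) RAW r1
  cy6 -> i10,i11 (sub+st) 2-wide
  cy7 -> i12 (sub) tail

CYCLES = 8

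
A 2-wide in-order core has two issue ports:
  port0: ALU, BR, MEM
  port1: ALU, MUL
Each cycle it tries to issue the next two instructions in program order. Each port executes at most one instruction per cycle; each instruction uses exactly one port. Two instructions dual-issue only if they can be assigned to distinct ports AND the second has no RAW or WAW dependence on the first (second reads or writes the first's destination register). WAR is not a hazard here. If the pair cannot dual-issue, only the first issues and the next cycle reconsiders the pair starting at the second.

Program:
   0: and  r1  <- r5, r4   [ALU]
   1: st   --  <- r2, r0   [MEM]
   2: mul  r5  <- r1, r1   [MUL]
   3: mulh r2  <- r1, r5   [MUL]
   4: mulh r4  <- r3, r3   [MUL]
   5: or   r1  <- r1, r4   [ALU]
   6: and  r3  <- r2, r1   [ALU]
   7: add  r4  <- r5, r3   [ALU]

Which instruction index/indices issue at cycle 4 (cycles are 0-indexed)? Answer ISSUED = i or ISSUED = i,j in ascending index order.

t=0 i0&i1:and+st ; pair
t=1 i2:mul ; no-port MUL/MUL
t=2 i3:mulh ; no-port MUL/MUL
t=3 i4:mulh ; RAW r4
t=4 i5:or ; RAW r1
t=5 i6:and ; RAW r3
t=6 i7:add ; tail

ISSUED = 5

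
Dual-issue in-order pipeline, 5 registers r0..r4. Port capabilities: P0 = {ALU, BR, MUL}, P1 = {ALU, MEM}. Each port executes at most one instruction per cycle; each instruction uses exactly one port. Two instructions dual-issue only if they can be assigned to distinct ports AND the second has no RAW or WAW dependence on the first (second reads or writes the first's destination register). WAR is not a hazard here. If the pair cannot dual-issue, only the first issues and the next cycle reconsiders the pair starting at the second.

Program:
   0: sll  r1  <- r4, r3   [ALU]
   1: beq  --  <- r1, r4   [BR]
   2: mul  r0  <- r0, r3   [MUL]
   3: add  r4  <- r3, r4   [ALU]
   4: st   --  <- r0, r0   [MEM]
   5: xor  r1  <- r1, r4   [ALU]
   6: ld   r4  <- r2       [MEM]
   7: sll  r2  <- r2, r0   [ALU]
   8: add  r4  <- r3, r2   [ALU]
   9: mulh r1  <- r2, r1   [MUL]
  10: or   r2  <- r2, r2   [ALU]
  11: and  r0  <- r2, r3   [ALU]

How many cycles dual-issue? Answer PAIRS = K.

t=0 i0:sll ; RAW r1
t=1 i1:beq ; no-port BR/MUL
t=2 i2&i3:mul;add ; pair
t=3 i4&i5:st;xor ; pair
t=4 i6&i7:ld;sll ; pair
t=5 i8&i9:add;mulh ; pair
t=6 i10:or ; RAW r2
t=7 i11:and ; tail

PAIRS = 4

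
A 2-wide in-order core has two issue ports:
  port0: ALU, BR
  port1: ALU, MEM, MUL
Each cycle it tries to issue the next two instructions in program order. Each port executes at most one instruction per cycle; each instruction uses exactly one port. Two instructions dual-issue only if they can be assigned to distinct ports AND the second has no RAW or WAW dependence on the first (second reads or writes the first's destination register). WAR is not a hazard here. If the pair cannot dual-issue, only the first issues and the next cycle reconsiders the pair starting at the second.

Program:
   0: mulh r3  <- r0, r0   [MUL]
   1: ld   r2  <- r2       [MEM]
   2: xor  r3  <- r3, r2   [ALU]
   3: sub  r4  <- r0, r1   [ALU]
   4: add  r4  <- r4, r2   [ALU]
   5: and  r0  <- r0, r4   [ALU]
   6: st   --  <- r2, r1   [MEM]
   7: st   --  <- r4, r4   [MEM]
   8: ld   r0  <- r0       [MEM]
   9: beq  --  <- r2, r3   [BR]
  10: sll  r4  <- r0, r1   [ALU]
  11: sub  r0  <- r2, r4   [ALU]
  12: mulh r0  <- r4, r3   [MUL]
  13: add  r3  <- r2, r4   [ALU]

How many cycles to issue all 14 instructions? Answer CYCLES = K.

CYCLES = 10

[0] i0  mulh  -- no-port MUL/MEM
[1] i1  ld  -- RAW r2
[2] i2/i3  xor;sub  -- 2-wide
[3] i4  add  -- RAW r4
[4] i5/i6  and;st  -- 2-wide
[5] i7  st  -- no-port MEM/MEM
[6] i8/i9  ld;beq  -- 2-wide
[7] i10  sll  -- RAW r4
[8] i11  sub  -- WAW r0
[9] i12/i13  mulh;add  -- 2-wide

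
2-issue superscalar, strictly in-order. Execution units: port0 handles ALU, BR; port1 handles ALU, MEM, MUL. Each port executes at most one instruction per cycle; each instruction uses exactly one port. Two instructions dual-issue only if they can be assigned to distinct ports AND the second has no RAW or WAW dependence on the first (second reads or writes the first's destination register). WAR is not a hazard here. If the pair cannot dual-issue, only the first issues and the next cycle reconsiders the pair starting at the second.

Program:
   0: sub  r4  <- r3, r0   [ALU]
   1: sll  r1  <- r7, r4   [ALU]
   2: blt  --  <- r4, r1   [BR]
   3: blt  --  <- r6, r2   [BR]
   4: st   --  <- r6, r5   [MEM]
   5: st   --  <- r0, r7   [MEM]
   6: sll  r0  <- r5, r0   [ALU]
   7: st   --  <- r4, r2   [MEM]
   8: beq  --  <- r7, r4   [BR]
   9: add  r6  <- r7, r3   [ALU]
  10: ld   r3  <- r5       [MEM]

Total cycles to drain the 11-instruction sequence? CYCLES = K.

CYCLES = 7

t=0 i0:sub.ALU ; RAW r4
t=1 i1:sll.ALU ; RAW r1
t=2 i2:blt.BR ; no-port BR/BR
t=3 i3,i4:blt.BR;st.MEM ; pair
t=4 i5,i6:st.MEM;sll.ALU ; pair
t=5 i7,i8:st.MEM;beq.BR ; pair
t=6 i9,i10:add.ALU;ld.MEM ; pair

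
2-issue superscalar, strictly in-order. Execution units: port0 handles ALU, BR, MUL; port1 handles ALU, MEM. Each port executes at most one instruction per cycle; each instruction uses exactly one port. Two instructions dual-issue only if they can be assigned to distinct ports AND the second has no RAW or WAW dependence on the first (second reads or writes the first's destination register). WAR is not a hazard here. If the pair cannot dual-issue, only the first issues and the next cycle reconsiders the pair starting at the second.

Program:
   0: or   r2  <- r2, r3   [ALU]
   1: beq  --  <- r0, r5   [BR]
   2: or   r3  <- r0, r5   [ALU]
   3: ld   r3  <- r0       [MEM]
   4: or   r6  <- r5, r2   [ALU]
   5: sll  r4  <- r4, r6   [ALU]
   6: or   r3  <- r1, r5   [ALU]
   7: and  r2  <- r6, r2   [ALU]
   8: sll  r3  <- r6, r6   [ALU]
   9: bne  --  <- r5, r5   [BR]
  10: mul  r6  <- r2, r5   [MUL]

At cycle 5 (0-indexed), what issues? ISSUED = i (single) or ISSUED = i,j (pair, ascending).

ISSUED = 9

t=0 i0/i1:or.ALU beq.BR ; pair
t=1 i2:or.ALU ; WAW r3
t=2 i3/i4:ld.MEM or.ALU ; pair
t=3 i5/i6:sll.ALU or.ALU ; pair
t=4 i7/i8:and.ALU sll.ALU ; pair
t=5 i9:bne.BR ; no-port BR/MUL
t=6 i10:mul.MUL ; tail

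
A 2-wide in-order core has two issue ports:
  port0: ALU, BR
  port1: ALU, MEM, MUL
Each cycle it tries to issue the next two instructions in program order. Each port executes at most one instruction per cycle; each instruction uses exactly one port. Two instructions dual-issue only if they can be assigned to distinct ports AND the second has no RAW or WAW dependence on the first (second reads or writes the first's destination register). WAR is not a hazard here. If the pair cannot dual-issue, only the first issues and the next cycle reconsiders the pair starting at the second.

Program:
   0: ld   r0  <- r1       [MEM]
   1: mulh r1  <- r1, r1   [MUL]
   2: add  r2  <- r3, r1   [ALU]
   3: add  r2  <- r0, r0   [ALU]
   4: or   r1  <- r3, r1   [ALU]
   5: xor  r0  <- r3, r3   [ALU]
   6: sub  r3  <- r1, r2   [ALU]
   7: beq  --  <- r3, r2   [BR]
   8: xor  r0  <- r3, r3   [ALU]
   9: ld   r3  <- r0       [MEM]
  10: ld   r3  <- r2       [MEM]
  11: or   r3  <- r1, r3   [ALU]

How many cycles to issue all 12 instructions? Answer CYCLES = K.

CYCLES = 9

0. ld @i0  | no-port MEM/MUL
1. mulh @i1  | RAW r1
2. add @i2  | WAW r2
3. add+or @i3,i4  | 2-wide
4. xor+sub @i5,i6  | 2-wide
5. beq+xor @i7,i8  | 2-wide
6. ld @i9  | no-port MEM/MEM
7. ld @i10  | RAW+WAW r3
8. or @i11  | tail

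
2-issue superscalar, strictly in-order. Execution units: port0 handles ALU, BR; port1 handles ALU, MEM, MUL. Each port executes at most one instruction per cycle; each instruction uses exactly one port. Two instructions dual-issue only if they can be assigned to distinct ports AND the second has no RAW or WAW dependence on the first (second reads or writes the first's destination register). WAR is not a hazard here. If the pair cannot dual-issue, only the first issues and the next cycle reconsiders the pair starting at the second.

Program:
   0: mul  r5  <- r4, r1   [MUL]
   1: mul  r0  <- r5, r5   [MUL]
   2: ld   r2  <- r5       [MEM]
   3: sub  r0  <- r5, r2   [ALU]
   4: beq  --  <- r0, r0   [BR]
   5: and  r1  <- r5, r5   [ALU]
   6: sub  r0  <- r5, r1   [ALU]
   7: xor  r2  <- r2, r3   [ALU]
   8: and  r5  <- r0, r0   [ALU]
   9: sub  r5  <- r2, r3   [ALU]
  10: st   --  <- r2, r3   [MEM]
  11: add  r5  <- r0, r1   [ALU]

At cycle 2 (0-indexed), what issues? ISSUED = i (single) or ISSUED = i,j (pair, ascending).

#0 head=0: mul.MUL i0 no-port MUL/MUL
#1 head=1: mul.MUL i1 no-port MUL/MEM
#2 head=2: ld.MEM i2 RAW r2
#3 head=3: sub.ALU i3 RAW r0
#4 head=4: beq.BR;and.ALU i4,i5 2-wide
#5 head=6: sub.ALU;xor.ALU i6,i7 2-wide
#6 head=8: and.ALU i8 WAW r5
#7 head=9: sub.ALU;st.MEM i9,i10 2-wide
#8 head=11: add.ALU i11 tail

ISSUED = 2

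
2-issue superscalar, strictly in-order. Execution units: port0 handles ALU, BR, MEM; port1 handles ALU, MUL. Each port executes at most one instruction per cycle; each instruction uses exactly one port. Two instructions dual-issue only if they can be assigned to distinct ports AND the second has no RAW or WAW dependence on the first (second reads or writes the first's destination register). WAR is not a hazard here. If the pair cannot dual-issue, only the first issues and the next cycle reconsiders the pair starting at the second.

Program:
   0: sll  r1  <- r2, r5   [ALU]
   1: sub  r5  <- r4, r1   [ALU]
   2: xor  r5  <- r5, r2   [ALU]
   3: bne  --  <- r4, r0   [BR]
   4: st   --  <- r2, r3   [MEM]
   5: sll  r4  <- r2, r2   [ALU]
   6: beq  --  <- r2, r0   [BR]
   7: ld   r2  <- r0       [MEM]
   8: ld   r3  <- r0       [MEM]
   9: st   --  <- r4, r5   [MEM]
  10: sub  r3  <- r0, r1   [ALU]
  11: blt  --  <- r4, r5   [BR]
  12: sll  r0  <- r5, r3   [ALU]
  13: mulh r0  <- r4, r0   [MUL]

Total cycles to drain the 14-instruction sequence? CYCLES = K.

[0] i0  sll  -- RAW r1
[1] i1  sub  -- RAW+WAW r5
[2] i2&i3  xor;bne  -- dual
[3] i4&i5  st;sll  -- dual
[4] i6  beq  -- no-port BR/MEM
[5] i7  ld  -- no-port MEM/MEM
[6] i8  ld  -- no-port MEM/MEM
[7] i9&i10  st;sub  -- dual
[8] i11&i12  blt;sll  -- dual
[9] i13  mulh  -- tail

CYCLES = 10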